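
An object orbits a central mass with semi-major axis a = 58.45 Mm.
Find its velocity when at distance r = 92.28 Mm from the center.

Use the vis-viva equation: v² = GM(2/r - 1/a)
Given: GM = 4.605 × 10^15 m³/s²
a = 58.45 Mm = 5.845 × 10^7 m
r = 92.28 Mm = 9.228 × 10^7 m
GM = 4.605 × 10^15 m³/s²
2/r − 1/a = 2.16732 × 10^-8 − 1.71086 × 10^-8 = 4.56453 × 10^-9 m⁻¹
v² = GM (2/r − 1/a) = 2.10197 × 10^7 m²/s²
v = 4584.72 m/s ≈ 4.585 km/s

Final answer: 4.585 km/s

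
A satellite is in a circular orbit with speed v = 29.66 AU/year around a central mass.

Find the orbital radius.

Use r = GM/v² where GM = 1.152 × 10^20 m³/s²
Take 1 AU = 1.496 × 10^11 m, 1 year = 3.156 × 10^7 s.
v = 29.66 AU/year = 140594 m/s
GM = 1.152 × 10^20 m³/s²
v² = 1.97666 × 10^10 m²/s²
r = GM/v² = (1.152 × 10^20) / (1.97666 × 10^10) = 5.82802 × 10^9 m ≈ 0.03896 AU

Final answer: 0.03896 AU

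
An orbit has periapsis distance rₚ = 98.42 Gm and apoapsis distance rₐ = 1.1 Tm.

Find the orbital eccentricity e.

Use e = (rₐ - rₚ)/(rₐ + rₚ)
rₚ = 98.42 Gm = 9.842 × 10^10 m
rₐ = 1.1 Tm = 1.1 × 10^12 m
rₐ − rₚ = 1.00158 × 10^12 m
rₐ + rₚ = 1.19842 × 10^12 m
e = (rₐ − rₚ)/(rₐ + rₚ) = 0.83575

Final answer: e = 0.8358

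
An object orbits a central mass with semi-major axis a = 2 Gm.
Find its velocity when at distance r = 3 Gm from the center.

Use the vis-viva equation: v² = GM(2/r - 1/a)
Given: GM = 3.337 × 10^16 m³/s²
a = 2 Gm = 2 × 10^9 m
r = 3 Gm = 3 × 10^9 m
GM = 3.337 × 10^16 m³/s²
2/r − 1/a = 6.66667 × 10^-10 − 5 × 10^-10 = 1.66667 × 10^-10 m⁻¹
v² = GM (2/r − 1/a) = 5.56167 × 10^6 m²/s²
v = 2358.32 m/s ≈ 2.358 km/s

Final answer: 2.358 km/s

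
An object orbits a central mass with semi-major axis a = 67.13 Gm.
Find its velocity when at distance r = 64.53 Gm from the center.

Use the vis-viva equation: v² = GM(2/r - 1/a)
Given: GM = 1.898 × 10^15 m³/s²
a = 67.13 Gm = 6.713 × 10^10 m
r = 64.53 Gm = 6.453 × 10^10 m
GM = 1.898 × 10^15 m³/s²
2/r − 1/a = 3.09933 × 10^-11 − 1.48965 × 10^-11 = 1.60969 × 10^-11 m⁻¹
v² = GM (2/r − 1/a) = 30551.9 m²/s²
v = 174.791 m/s ≈ 174.8 m/s

Final answer: 174.8 m/s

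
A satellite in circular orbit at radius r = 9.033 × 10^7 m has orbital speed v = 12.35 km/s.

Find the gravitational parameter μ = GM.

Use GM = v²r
r = 9.033 × 10^7 m
v = 12.35 km/s = 12350 m/s
v² = 1.52522 × 10^8 m²/s²
GM = v²r = 1.52522 × 10^8 × 9.033 × 10^7 = 1.37774 × 10^16 m³/s²
GM ≈ 1.378 × 10^16 m³/s²

Final answer: GM = 1.378 × 10^16 m³/s²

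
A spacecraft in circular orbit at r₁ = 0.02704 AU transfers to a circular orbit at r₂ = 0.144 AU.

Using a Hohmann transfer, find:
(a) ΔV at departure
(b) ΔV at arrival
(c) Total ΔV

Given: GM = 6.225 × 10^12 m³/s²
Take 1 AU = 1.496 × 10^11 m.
r₁ = 0.02704 AU = 4.04518 × 10^9 m
r₂ = 0.144 AU = 2.15424 × 10^10 m
GM = 6.225 × 10^12 m³/s²
Transfer ellipse: a_t = (r₁ + r₂)/2 = 1.27938 × 10^10 m
Circular speed at r₁: v₁ = √(GM/r₁) = 39.2284 m/s
Transfer speed at r₁ (periapsis): v₁ₜ = √(GM(2/r₁ − 1/a_t)) = 50.9035 m/s
(a) ΔV₁ = v₁ₜ − v₁ = 11.6751 m/s ≈ 11.68 m/s
Circular speed at r₂: v₂ = √(GM/r₂) = 16.999 m/s
Transfer speed at r₂ (apoapsis): v₂ₜ = √(GM(2/r₂ − 1/a_t)) = 9.55855 m/s
(b) ΔV₂ = v₂ − v₂ₜ = 7.44042 m/s ≈ 7.44 m/s
(c) ΔV_total = ΔV₁ + ΔV₂ = 19.1156 m/s ≈ 19.12 m/s

Final answer:
(a) ΔV₁ = 11.68 m/s
(b) ΔV₂ = 7.44 m/s
(c) ΔV_total = 19.12 m/s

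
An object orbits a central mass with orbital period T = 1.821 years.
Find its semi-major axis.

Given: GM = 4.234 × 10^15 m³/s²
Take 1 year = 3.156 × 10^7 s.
T = 1.821 years = 5.74708 × 10^7 s
GM = 4.234 × 10^15 m³/s²
Kepler's third law: a³ = GM T² / (4π²)
T² = 3.30289 × 10^15 s²
a³ = (4.234 × 10^15) × (3.30289 × 10^15) / (4π²) = 3.5423 × 10^29 m³
a = (a³)^(1/3) = 7.07557 × 10^9 m ≈ 7.076 Gm

Final answer: 7.076 Gm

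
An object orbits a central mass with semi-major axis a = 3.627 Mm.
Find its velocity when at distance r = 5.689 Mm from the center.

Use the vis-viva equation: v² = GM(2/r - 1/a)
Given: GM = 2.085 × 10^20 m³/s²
a = 3.627 Mm = 3.627 × 10^6 m
r = 5.689 Mm = 5.689 × 10^6 m
GM = 2.085 × 10^20 m³/s²
2/r − 1/a = 3.51556 × 10^-7 − 2.7571 × 10^-7 = 7.58457 × 10^-8 m⁻¹
v² = GM (2/r − 1/a) = 1.58138 × 10^13 m²/s²
v = 3.97666 × 10^6 m/s ≈ 3977 km/s

Final answer: 3977 km/s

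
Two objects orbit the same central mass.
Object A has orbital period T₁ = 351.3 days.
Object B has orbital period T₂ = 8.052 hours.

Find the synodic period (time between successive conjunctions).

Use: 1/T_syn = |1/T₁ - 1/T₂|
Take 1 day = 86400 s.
T₁ = 351.3 days = 3.03523 × 10^7 s
T₂ = 8.052 hours = 28987.2 s
1/T₁ = 3.29464 × 10^-8 s⁻¹
1/T₂ = 3.4498 × 10^-5 s⁻¹
|1/T₁ − 1/T₂| = 3.4465 × 10^-5 s⁻¹
T_syn = 1 / |1/T₁ − 1/T₂| = 29014.9 s ≈ 8.06 hours

Final answer: T_syn = 8.06 hours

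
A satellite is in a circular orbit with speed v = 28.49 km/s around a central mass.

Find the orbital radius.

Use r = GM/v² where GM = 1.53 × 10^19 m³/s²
v = 28.49 km/s = 28490 m/s
GM = 1.53 × 10^19 m³/s²
v² = 8.1168 × 10^8 m²/s²
r = GM/v² = (1.53 × 10^19) / (8.1168 × 10^8) = 1.88498 × 10^10 m ≈ 18.85 Gm

Final answer: 18.85 Gm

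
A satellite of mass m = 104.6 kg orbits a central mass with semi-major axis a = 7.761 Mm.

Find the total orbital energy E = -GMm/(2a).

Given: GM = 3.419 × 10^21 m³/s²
a = 7.761 Mm = 7.761 × 10^6 m
GM = 3.419 × 10^21 m³/s²
2a = 1.5522 × 10^7 m
GMm = 3.419 × 10^21 × 104.6 = 3.57627 × 10^23 m³·kg/s²
E = −GMm/(2a) = -2.304 × 10^16 J ≈ -23.04 PJ

Final answer: -23.04 PJ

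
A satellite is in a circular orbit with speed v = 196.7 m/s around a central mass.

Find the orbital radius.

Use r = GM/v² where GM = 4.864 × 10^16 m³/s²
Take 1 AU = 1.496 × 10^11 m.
v = 196.7 m/s
GM = 4.864 × 10^16 m³/s²
v² = 38690.9 m²/s²
r = GM/v² = (4.864 × 10^16) / 38690.9 = 1.25714 × 10^12 m ≈ 8.403 AU

Final answer: 8.403 AU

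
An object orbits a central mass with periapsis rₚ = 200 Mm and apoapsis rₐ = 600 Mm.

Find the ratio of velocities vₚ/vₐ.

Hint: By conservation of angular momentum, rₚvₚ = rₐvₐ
rₚ = 200 Mm = 2 × 10^8 m
rₐ = 600 Mm = 6 × 10^8 m
rₚvₚ = rₐvₐ  ⇒  vₚ/vₐ = rₐ/rₚ
vₚ/vₐ = (6 × 10^8) / (2 × 10^8) = 3

Final answer: vₚ/vₐ = 3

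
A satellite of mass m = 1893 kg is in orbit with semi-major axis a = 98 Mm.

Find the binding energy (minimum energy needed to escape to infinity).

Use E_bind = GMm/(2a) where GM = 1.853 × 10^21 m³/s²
a = 98 Mm = 9.8 × 10^7 m
GM = 1.853 × 10^21 m³/s²
m = 1893 kg
GMm = 1.853 × 10^21 × 1893 = 3.50773 × 10^24 m³·kg/s²
2a = 1.96 × 10^8 m
E_bind = GMm/(2a) = 1.78966 × 10^16 J ≈ 17.9 PJ

Final answer: 17.9 PJ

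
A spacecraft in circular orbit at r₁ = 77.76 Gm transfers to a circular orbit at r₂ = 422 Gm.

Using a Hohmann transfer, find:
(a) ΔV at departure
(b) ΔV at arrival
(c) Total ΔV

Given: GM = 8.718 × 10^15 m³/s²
r₁ = 77.76 Gm = 7.776 × 10^10 m
r₂ = 422 Gm = 4.22 × 10^11 m
GM = 8.718 × 10^15 m³/s²
Transfer ellipse: a_t = (r₁ + r₂)/2 = 2.4988 × 10^11 m
Circular speed at r₁: v₁ = √(GM/r₁) = 334.835 m/s
Transfer speed at r₁ (periapsis): v₁ₜ = √(GM(2/r₁ − 1/a_t)) = 435.132 m/s
(a) ΔV₁ = v₁ₜ − v₁ = 100.297 m/s ≈ 100.3 m/s
Circular speed at r₂: v₂ = √(GM/r₂) = 143.732 m/s
Transfer speed at r₂ (apoapsis): v₂ₜ = √(GM(2/r₂ − 1/a_t)) = 80.1797 m/s
(b) ΔV₂ = v₂ − v₂ₜ = 63.5519 m/s ≈ 63.55 m/s
(c) ΔV_total = ΔV₁ + ΔV₂ = 163.849 m/s ≈ 163.8 m/s

Final answer:
(a) ΔV₁ = 100.3 m/s
(b) ΔV₂ = 63.55 m/s
(c) ΔV_total = 163.8 m/s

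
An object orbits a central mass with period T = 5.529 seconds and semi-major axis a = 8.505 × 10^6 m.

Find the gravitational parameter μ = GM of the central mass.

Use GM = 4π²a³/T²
T = 5.529 seconds
a = 8.505 × 10^6 m
a³ = 6.15209 × 10^20 m³
T² = 30.5698 s²
GM = 4π² × (6.15209 × 10^20) / 30.5698 = 7.94492 × 10^20 m³/s²
GM ≈ 7.945 × 10^20 m³/s²

Final answer: GM = 7.945 × 10^20 m³/s²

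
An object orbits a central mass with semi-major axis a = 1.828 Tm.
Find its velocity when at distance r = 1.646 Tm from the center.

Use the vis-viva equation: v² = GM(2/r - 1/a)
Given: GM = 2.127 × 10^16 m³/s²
a = 1.828 Tm = 1.828 × 10^12 m
r = 1.646 Tm = 1.646 × 10^12 m
GM = 2.127 × 10^16 m³/s²
2/r − 1/a = 1.21507 × 10^-12 − 5.47046 × 10^-13 = 6.68021 × 10^-13 m⁻¹
v² = GM (2/r − 1/a) = 14208.8 m²/s²
v = 119.201 m/s ≈ 119.2 m/s

Final answer: 119.2 m/s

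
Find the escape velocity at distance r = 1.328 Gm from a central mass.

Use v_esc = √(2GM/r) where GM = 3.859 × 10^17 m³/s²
r = 1.328 Gm = 1.328 × 10^9 m
GM = 3.859 × 10^17 m³/s²
2GM/r = 2 × (3.859 × 10^17) / (1.328 × 10^9) = 5.81175 × 10^8 m²/s²
v_esc = √(2GM/r) = 24107.6 m/s ≈ 24.11 km/s

Final answer: 24.11 km/s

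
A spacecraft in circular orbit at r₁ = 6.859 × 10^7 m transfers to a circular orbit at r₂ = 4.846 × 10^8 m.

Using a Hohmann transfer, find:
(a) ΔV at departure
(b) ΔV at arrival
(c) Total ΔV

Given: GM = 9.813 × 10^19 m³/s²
r₁ = 6.859 × 10^7 m
r₂ = 4.846 × 10^8 m
GM = 9.813 × 10^19 m³/s²
Transfer ellipse: a_t = (r₁ + r₂)/2 = 2.76595 × 10^8 m
Circular speed at r₁: v₁ = √(GM/r₁) = 1.19611 × 10^6 m/s
Transfer speed at r₁ (periapsis): v₁ₜ = √(GM(2/r₁ − 1/a_t)) = 1.58322 × 10^6 m/s
(a) ΔV₁ = v₁ₜ − v₁ = 387107 m/s ≈ 387.1 km/s
Circular speed at r₂: v₂ = √(GM/r₂) = 449997 m/s
Transfer speed at r₂ (apoapsis): v₂ₜ = √(GM(2/r₂ − 1/a_t)) = 224087 m/s
(b) ΔV₂ = v₂ − v₂ₜ = 225909 m/s ≈ 225.9 km/s
(c) ΔV_total = ΔV₁ + ΔV₂ = 613016 m/s ≈ 613 km/s

Final answer:
(a) ΔV₁ = 387.1 km/s
(b) ΔV₂ = 225.9 km/s
(c) ΔV_total = 613 km/s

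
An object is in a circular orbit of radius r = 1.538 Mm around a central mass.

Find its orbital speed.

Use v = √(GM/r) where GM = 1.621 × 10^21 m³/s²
r = 1.538 Mm = 1.538 × 10^6 m
GM = 1.621 × 10^21 m³/s²
GM/r = (1.621 × 10^21) / (1.538 × 10^6) = 1.05397 × 10^15 m²/s²
v = √(GM/r) = 3.24648 × 10^7 m/s ≈ 3.246 × 10^4 km/s

Final answer: 3.246 × 10^4 km/s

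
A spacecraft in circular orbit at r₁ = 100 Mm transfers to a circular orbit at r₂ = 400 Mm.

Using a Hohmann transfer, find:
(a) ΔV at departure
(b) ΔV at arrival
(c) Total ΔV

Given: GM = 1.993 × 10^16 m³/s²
r₁ = 100 Mm = 1 × 10^8 m
r₂ = 400 Mm = 4 × 10^8 m
GM = 1.993 × 10^16 m³/s²
Transfer ellipse: a_t = (r₁ + r₂)/2 = 2.5 × 10^8 m
Circular speed at r₁: v₁ = √(GM/r₁) = 14117.4 m/s
Transfer speed at r₁ (periapsis): v₁ₜ = √(GM(2/r₁ − 1/a_t)) = 17857.2 m/s
(a) ΔV₁ = v₁ₜ − v₁ = 3739.85 m/s ≈ 3.74 km/s
Circular speed at r₂: v₂ = √(GM/r₂) = 7058.68 m/s
Transfer speed at r₂ (apoapsis): v₂ₜ = √(GM(2/r₂ − 1/a_t)) = 4464.3 m/s
(b) ΔV₂ = v₂ − v₂ₜ = 2594.38 m/s ≈ 2.594 km/s
(c) ΔV_total = ΔV₁ + ΔV₂ = 6334.23 m/s ≈ 6.334 km/s

Final answer:
(a) ΔV₁ = 3.74 km/s
(b) ΔV₂ = 2.594 km/s
(c) ΔV_total = 6.334 km/s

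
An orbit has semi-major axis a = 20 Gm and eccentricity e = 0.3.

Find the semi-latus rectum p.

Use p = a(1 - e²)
a = 20 Gm = 2 × 10^10 m
e = 0.3,  e² = 0.09,  1 − e² = 0.91
p = a(1 − e²) = 2 × 10^10 m × 0.91 = 1.82 × 10^10 m ≈ 18.2 Gm

Final answer: p = 18.2 Gm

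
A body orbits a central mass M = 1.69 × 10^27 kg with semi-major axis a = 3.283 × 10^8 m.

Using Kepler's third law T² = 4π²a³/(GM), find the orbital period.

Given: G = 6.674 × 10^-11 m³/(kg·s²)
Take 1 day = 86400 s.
M = 1.69 × 10^27 kg
GM = G × M = 6.674 × 10^-11 × 1.69 × 10^27 = 1.12791 × 10^17 m³/s²
a = 3.283 × 10^8 m
a³ = 3.53845 × 10^25 m³
T = 2π √(a³/GM) = 2π √((3.53845 × 10^25) / (1.12791 × 10^17)) = 2π × 17712.1 s
T = 111288 s ≈ 1.288 days

Final answer: 1.288 days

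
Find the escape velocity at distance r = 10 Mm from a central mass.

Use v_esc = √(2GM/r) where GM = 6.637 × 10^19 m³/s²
r = 10 Mm = 1 × 10^7 m
GM = 6.637 × 10^19 m³/s²
2GM/r = 2 × (6.637 × 10^19) / (1 × 10^7) = 1.3274 × 10^13 m²/s²
v_esc = √(2GM/r) = 3.64335 × 10^6 m/s ≈ 3643 km/s

Final answer: 3643 km/s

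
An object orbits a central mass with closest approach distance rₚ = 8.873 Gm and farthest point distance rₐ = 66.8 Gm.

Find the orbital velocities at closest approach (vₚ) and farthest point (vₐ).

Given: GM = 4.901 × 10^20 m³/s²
rₚ = 8.873 Gm = 8.873 × 10^9 m
rₐ = 66.8 Gm = 6.68 × 10^10 m
GM = 4.901 × 10^20 m³/s²
a = (rₚ + rₐ)/2 = 3.78365 × 10^10 m
Vis-viva: v² = GM (2/r − 1/a)
vₚ² = 4.901 × 10^20 × (2.25403 × 10^-10 − 2.64295 × 10^-11) = 9.75169 × 10^10 m²/s²
vₚ = 312277 m/s ≈ 312.3 km/s
vₐ² = 4.901 × 10^20 × (2.99401 × 10^-11 − 2.64295 × 10^-11) = 1.72055 × 10^9 m²/s²
vₐ = 41479.5 m/s ≈ 41.48 km/s

Final answer: vₚ = 312.3 km/s, vₐ = 41.48 km/s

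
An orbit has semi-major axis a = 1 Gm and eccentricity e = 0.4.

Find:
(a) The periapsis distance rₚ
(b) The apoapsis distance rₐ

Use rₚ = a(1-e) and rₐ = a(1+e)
a = 1 Gm = 1 × 10^9 m
e = 0.4:  1 − e = 0.6,  1 + e = 1.4
(a) rₚ = a(1 − e) = 1 × 10^9 m × 0.6 = 6 × 10^8 m ≈ 600 Mm
(b) rₐ = a(1 + e) = 1 × 10^9 m × 1.4 = 1.4 × 10^9 m ≈ 1.4 Gm

Final answer:
(a) rₚ = 600 Mm
(b) rₐ = 1.4 Gm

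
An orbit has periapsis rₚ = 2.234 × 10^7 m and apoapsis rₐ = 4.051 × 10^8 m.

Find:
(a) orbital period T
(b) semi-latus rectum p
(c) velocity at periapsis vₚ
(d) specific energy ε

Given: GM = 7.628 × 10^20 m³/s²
rₚ = 2.234 × 10^7 m
rₐ = 4.051 × 10^8 m
GM = 7.628 × 10^20 m³/s²
a = (rₚ + rₐ)/2 = 2.1372 × 10^8 m
e = (rₐ − rₚ)/(rₐ + rₚ) = (3.8276 × 10^8) / (4.2744 × 10^8) = 0.895471
(a) a³ = 9.76193 × 10^24 m³;  T = 2π √(a³/GM) = 2π × 113.126 s = 710.792 s ≈ 11.85 minutes
(b) 1 − e² = 0.198132;  p = a(1 − e²) = 2.1372 × 10^8 × 0.198132 = 4.23448 × 10^7 m ≈ 4.234 × 10^7 m
(c) vₚ² = GM (2/rₚ − 1/a) = 7.628 × 10^20 × (8.95255 × 10^-8 − 4.67902 × 10^-9) = 6.47209 × 10^13 m²/s²;  vₚ = 8.04493 × 10^6 m/s ≈ 8045 km/s
(d) 2a = 4.2744 × 10^8 m;  ε = −GM/(2a) = -1.78458 × 10^12 J/kg ≈ -1785 GJ/kg

Final answer:
(a) orbital period T = 11.85 minutes
(b) semi-latus rectum p = 4.234 × 10^7 m
(c) velocity at periapsis vₚ = 8045 km/s
(d) specific energy ε = -1785 GJ/kg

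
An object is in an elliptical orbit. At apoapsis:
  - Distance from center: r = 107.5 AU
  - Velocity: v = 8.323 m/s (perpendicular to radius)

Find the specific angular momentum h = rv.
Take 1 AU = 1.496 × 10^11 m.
r = 107.5 AU = 1.6082 × 10^13 m
v = 8.323 m/s
h = rv = 1.6082 × 10^13 × 8.323 = 1.3385 × 10^14 m²/s ≈ 1.339 × 10^14 m²/s

Final answer: h = 1.339 × 10^14 m²/s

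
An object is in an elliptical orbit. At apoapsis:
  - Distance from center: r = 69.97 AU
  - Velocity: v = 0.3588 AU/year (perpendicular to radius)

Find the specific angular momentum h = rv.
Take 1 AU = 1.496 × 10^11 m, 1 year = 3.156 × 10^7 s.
r = 69.97 AU = 1.04675 × 10^13 m
v = 0.3588 AU/year = 1700.78 m/s
h = rv = 1.04675 × 10^13 × 1700.78 = 1.78029 × 10^16 m²/s ≈ 1.78 × 10^16 m²/s

Final answer: h = 1.78 × 10^16 m²/s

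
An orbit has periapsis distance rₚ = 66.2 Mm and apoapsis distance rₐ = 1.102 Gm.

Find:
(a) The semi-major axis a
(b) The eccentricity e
rₚ = 66.2 Mm = 6.62 × 10^7 m
rₐ = 1.102 Gm = 1.102 × 10^9 m
(a) a = (rₚ + rₐ)/2 = 5.841 × 10^8 m ≈ 584.1 Mm
(b) e = (rₐ − rₚ)/(rₐ + rₚ) = (1.0358 × 10^9) / (1.1682 × 10^9) = 0.886663

Final answer:
(a) a = 584.1 Mm
(b) e = 0.8867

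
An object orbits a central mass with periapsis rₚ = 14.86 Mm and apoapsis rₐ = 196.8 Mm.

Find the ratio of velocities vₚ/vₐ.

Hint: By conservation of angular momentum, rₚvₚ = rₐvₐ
rₚ = 14.86 Mm = 1.486 × 10^7 m
rₐ = 196.8 Mm = 1.968 × 10^8 m
rₚvₚ = rₐvₐ  ⇒  vₚ/vₐ = rₐ/rₚ
vₚ/vₐ = (1.968 × 10^8) / (1.486 × 10^7) = 13.2436

Final answer: vₚ/vₐ = 13.24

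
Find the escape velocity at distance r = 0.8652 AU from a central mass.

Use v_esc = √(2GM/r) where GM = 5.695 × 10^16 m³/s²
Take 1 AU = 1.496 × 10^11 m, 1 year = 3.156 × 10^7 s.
r = 0.8652 AU = 1.29434 × 10^11 m
GM = 5.695 × 10^16 m³/s²
2GM/r = 2 × (5.695 × 10^16) / (1.29434 × 10^11) = 879986 m²/s²
v_esc = √(2GM/r) = 938.076 m/s ≈ 0.1979 AU/year

Final answer: 0.1979 AU/year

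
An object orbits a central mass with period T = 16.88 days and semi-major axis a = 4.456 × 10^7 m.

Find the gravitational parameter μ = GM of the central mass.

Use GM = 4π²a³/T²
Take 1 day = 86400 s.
T = 16.88 days = 1.45843 × 10^6 s
a = 4.456 × 10^7 m
a³ = 8.84781 × 10^22 m³
T² = 2.12702 × 10^12 s²
GM = 4π² × (8.84781 × 10^22) / (2.12702 × 10^12) = 1.64219 × 10^12 m³/s²
GM ≈ 1.642 × 10^12 m³/s²

Final answer: GM = 1.642 × 10^12 m³/s²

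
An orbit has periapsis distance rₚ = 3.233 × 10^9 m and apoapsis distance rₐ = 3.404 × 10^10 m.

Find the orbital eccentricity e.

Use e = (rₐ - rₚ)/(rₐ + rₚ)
rₚ = 3.233 × 10^9 m
rₐ = 3.404 × 10^10 m
rₐ − rₚ = 3.0807 × 10^10 m
rₐ + rₚ = 3.7273 × 10^10 m
e = (rₐ − rₚ)/(rₐ + rₚ) = 0.826523

Final answer: e = 0.8265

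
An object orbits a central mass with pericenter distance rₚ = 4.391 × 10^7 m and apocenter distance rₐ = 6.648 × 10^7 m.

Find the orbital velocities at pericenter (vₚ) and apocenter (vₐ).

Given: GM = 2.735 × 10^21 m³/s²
rₚ = 4.391 × 10^7 m
rₐ = 6.648 × 10^7 m
GM = 2.735 × 10^21 m³/s²
a = (rₚ + rₐ)/2 = 5.5195 × 10^7 m
Vis-viva: v² = GM (2/r − 1/a)
vₚ² = 2.735 × 10^21 × (4.55477 × 10^-8 − 1.81176 × 10^-8) = 7.50214 × 10^13 m²/s²
vₚ = 8.66149 × 10^6 m/s ≈ 8661 km/s
vₐ² = 2.735 × 10^21 × (3.00842 × 10^-8 − 1.81176 × 10^-8) = 3.27288 × 10^13 m²/s²
vₐ = 5.72091 × 10^6 m/s ≈ 5721 km/s

Final answer: vₚ = 8661 km/s, vₐ = 5721 km/s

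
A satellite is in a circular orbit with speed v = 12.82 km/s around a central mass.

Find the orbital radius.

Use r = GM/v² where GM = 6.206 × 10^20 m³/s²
v = 12.82 km/s = 12820 m/s
GM = 6.206 × 10^20 m³/s²
v² = 1.64352 × 10^8 m²/s²
r = GM/v² = (6.206 × 10^20) / (1.64352 × 10^8) = 3.77603 × 10^12 m ≈ 3.776 Tm

Final answer: 3.776 Tm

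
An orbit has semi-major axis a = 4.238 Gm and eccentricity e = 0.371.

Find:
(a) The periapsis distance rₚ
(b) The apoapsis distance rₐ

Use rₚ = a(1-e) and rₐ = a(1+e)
a = 4.238 Gm = 4.238 × 10^9 m
e = 0.371:  1 − e = 0.629,  1 + e = 1.371
(a) rₚ = a(1 − e) = 4.238 × 10^9 m × 0.629 = 2.6657 × 10^9 m ≈ 2.666 Gm
(b) rₐ = a(1 + e) = 4.238 × 10^9 m × 1.371 = 5.8103 × 10^9 m ≈ 5.81 Gm

Final answer:
(a) rₚ = 2.666 Gm
(b) rₐ = 5.81 Gm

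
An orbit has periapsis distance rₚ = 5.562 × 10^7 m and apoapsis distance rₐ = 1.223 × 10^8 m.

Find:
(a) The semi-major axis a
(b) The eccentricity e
rₚ = 5.562 × 10^7 m
rₐ = 1.223 × 10^8 m
(a) a = (rₚ + rₐ)/2 = 8.896 × 10^7 m ≈ 8.896 × 10^7 m
(b) e = (rₐ − rₚ)/(rₐ + rₚ) = (6.668 × 10^7) / (1.7792 × 10^8) = 0.374775

Final answer:
(a) a = 8.896 × 10^7 m
(b) e = 0.3748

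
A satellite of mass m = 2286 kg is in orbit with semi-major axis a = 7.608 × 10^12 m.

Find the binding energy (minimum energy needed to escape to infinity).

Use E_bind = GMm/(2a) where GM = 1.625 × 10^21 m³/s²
a = 7.608 × 10^12 m
GM = 1.625 × 10^21 m³/s²
m = 2286 kg
GMm = 1.625 × 10^21 × 2286 = 3.71475 × 10^24 m³·kg/s²
2a = 1.5216 × 10^13 m
E_bind = GMm/(2a) = 2.44134 × 10^11 J ≈ 244.1 GJ

Final answer: 244.1 GJ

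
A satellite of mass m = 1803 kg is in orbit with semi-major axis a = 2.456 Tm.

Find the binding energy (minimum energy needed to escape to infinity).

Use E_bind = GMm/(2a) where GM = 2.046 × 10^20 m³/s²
a = 2.456 Tm = 2.456 × 10^12 m
GM = 2.046 × 10^20 m³/s²
m = 1803 kg
GMm = 2.046 × 10^20 × 1803 = 3.68894 × 10^23 m³·kg/s²
2a = 4.912 × 10^12 m
E_bind = GMm/(2a) = 7.51005 × 10^10 J ≈ 75.1 GJ

Final answer: 75.1 GJ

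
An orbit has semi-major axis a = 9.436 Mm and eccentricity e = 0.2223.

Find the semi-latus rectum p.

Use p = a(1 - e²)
a = 9.436 Mm = 9.436 × 10^6 m
e = 0.2223,  e² = 0.0494173,  1 − e² = 0.950583
p = a(1 − e²) = 9.436 × 10^6 m × 0.950583 = 8.9697 × 10^6 m ≈ 8.97 Mm

Final answer: p = 8.97 Mm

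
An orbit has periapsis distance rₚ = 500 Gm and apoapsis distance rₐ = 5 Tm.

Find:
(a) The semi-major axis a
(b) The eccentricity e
rₚ = 500 Gm = 5 × 10^11 m
rₐ = 5 Tm = 5 × 10^12 m
(a) a = (rₚ + rₐ)/2 = 2.75 × 10^12 m ≈ 2.75 Tm
(b) e = (rₐ − rₚ)/(rₐ + rₚ) = (4.5 × 10^12) / (5.5 × 10^12) = 0.818182

Final answer:
(a) a = 2.75 Tm
(b) e = 0.8182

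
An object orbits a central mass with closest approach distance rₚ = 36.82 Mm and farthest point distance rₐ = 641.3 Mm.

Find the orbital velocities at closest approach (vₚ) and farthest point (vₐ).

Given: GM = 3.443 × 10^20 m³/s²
rₚ = 36.82 Mm = 3.682 × 10^7 m
rₐ = 641.3 Mm = 6.413 × 10^8 m
GM = 3.443 × 10^20 m³/s²
a = (rₚ + rₐ)/2 = 3.3906 × 10^8 m
Vis-viva: v² = GM (2/r − 1/a)
vₚ² = 3.443 × 10^20 × (5.43183 × 10^-8 − 2.94933 × 10^-9) = 1.76863 × 10^13 m²/s²
vₚ = 4.20551 × 10^6 m/s ≈ 4206 km/s
vₐ² = 3.443 × 10^20 × (3.11867 × 10^-9 − 2.94933 × 10^-9) = 5.83019 × 10^10 m²/s²
vₐ = 241458 m/s ≈ 241.5 km/s

Final answer: vₚ = 4206 km/s, vₐ = 241.5 km/s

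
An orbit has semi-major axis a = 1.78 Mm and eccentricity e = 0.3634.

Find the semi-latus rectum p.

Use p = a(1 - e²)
a = 1.78 Mm = 1.78 × 10^6 m
e = 0.3634,  e² = 0.13206,  1 − e² = 0.86794
p = a(1 − e²) = 1.78 × 10^6 m × 0.86794 = 1.54493 × 10^6 m ≈ 1.545 Mm

Final answer: p = 1.545 Mm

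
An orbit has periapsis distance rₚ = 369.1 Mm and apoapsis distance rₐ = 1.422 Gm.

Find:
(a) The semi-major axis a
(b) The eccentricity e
rₚ = 369.1 Mm = 3.691 × 10^8 m
rₐ = 1.422 Gm = 1.422 × 10^9 m
(a) a = (rₚ + rₐ)/2 = 8.9555 × 10^8 m ≈ 895.5 Mm
(b) e = (rₐ − rₚ)/(rₐ + rₚ) = (1.0529 × 10^9) / (1.7911 × 10^9) = 0.587851

Final answer:
(a) a = 895.5 Mm
(b) e = 0.5879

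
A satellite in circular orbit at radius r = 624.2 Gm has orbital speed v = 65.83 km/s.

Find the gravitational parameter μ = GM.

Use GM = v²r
r = 624.2 Gm = 6.242 × 10^11 m
v = 65.83 km/s = 65830 m/s
v² = 4.33359 × 10^9 m²/s²
GM = v²r = 4.33359 × 10^9 × 6.242 × 10^11 = 2.70503 × 10^21 m³/s²
GM ≈ 2.705 × 10^21 m³/s²

Final answer: GM = 2.705 × 10^21 m³/s²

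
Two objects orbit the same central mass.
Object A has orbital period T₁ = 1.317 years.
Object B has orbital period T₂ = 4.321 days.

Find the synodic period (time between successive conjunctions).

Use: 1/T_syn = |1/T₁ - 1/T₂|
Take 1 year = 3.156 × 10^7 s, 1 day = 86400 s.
T₁ = 1.317 years = 4.15645 × 10^7 s
T₂ = 4.321 days = 373334 s
1/T₁ = 2.4059 × 10^-8 s⁻¹
1/T₂ = 2.67856 × 10^-6 s⁻¹
|1/T₁ − 1/T₂| = 2.6545 × 10^-6 s⁻¹
T_syn = 1 / |1/T₁ − 1/T₂| = 376718 s ≈ 4.36 days

Final answer: T_syn = 4.36 days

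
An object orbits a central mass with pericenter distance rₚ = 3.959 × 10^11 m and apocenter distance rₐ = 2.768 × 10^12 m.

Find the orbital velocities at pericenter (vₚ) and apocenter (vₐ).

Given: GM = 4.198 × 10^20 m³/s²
rₚ = 3.959 × 10^11 m
rₐ = 2.768 × 10^12 m
GM = 4.198 × 10^20 m³/s²
a = (rₚ + rₐ)/2 = 1.58195 × 10^12 m
Vis-viva: v² = GM (2/r − 1/a)
vₚ² = 4.198 × 10^20 × (5.05178 × 10^-12 − 6.32131 × 10^-13) = 1.85537 × 10^9 m²/s²
vₚ = 43074 m/s ≈ 43.07 km/s
vₐ² = 4.198 × 10^20 × (7.22543 × 10^-13 − 6.32131 × 10^-13) = 3.7955 × 10^7 m²/s²
vₐ = 6160.76 m/s ≈ 6.161 km/s

Final answer: vₚ = 43.07 km/s, vₐ = 6.161 km/s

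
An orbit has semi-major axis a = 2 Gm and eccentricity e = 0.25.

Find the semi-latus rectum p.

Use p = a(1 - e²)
a = 2 Gm = 2 × 10^9 m
e = 0.25,  e² = 0.0625,  1 − e² = 0.9375
p = a(1 − e²) = 2 × 10^9 m × 0.9375 = 1.875 × 10^9 m ≈ 1.875 Gm

Final answer: p = 1.875 Gm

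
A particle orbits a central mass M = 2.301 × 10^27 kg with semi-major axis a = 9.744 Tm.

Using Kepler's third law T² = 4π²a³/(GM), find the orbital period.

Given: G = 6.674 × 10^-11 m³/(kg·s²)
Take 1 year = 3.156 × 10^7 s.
M = 2.301 × 10^27 kg
GM = G × M = 6.674 × 10^-11 × 2.301 × 10^27 = 1.53569 × 10^17 m³/s²
a = 9.744 Tm = 9.744 × 10^12 m
a³ = 9.25149 × 10^38 m³
T = 2π √(a³/GM) = 2π √((9.25149 × 10^38) / (1.53569 × 10^17)) = 2π × 7.76166 × 10^10 s
T = 4.87679 × 10^11 s ≈ 1.545 × 10^4 years

Final answer: 1.545 × 10^4 years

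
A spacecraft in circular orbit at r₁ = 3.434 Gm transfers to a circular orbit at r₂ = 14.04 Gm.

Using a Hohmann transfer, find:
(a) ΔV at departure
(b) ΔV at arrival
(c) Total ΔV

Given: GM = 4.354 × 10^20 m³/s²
r₁ = 3.434 Gm = 3.434 × 10^9 m
r₂ = 14.04 Gm = 1.404 × 10^10 m
GM = 4.354 × 10^20 m³/s²
Transfer ellipse: a_t = (r₁ + r₂)/2 = 8.737 × 10^9 m
Circular speed at r₁: v₁ = √(GM/r₁) = 356077 m/s
Transfer speed at r₁ (periapsis): v₁ₜ = √(GM(2/r₁ − 1/a_t)) = 451384 m/s
(a) ΔV₁ = v₁ₜ − v₁ = 95307.2 m/s ≈ 95.31 km/s
Circular speed at r₂: v₂ = √(GM/r₂) = 176101 m/s
Transfer speed at r₂ (apoapsis): v₂ₜ = √(GM(2/r₂ − 1/a_t)) = 110403 m/s
(b) ΔV₂ = v₂ − v₂ₜ = 65697.8 m/s ≈ 65.7 km/s
(c) ΔV_total = ΔV₁ + ΔV₂ = 161005 m/s ≈ 161 km/s

Final answer:
(a) ΔV₁ = 95.31 km/s
(b) ΔV₂ = 65.7 km/s
(c) ΔV_total = 161 km/s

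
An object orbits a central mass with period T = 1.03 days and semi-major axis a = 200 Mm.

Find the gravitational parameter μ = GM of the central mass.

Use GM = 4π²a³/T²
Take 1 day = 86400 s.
T = 1.03 days = 88992 s
a = 200 Mm = 2 × 10^8 m
a³ = 8 × 10^24 m³
T² = 7.91958 × 10^9 s²
GM = 4π² × (8 × 10^24) / (7.91958 × 10^9) = 3.98793 × 10^16 m³/s²
GM ≈ 3.988 × 10^16 m³/s²

Final answer: GM = 3.988 × 10^16 m³/s²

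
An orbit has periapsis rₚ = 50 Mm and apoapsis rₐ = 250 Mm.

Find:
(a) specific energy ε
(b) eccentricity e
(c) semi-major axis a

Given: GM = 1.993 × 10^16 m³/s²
rₚ = 50 Mm = 5 × 10^7 m
rₐ = 250 Mm = 2.5 × 10^8 m
GM = 1.993 × 10^16 m³/s²
a = (rₚ + rₐ)/2 = 1.5 × 10^8 m
e = (rₐ − rₚ)/(rₐ + rₚ) = (2 × 10^8) / (3 × 10^8) = 0.666667
(a) 2a = 3 × 10^8 m;  ε = −GM/(2a) = -6.64333 × 10^7 J/kg ≈ -66.43 MJ/kg
(b) e = 0.666667 ≈ 0.6667
(c) a = 1.5 × 10^8 m ≈ 150 Mm

Final answer:
(a) specific energy ε = -66.43 MJ/kg
(b) eccentricity e = 0.6667
(c) semi-major axis a = 150 Mm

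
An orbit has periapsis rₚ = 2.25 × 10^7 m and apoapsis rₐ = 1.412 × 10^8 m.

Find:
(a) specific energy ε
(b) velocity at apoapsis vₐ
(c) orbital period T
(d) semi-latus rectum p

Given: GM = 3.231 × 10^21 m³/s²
rₚ = 2.25 × 10^7 m
rₐ = 1.412 × 10^8 m
GM = 3.231 × 10^21 m³/s²
a = (rₚ + rₐ)/2 = 8.185 × 10^7 m
e = (rₐ − rₚ)/(rₐ + rₚ) = (1.187 × 10^8) / (1.637 × 10^8) = 0.725107
(a) 2a = 1.637 × 10^8 m;  ε = −GM/(2a) = -1.97373 × 10^13 J/kg ≈ -1.974 × 10^4 GJ/kg
(b) vₐ² = GM (2/rₐ − 1/a) = 3.231 × 10^21 × (1.41643 × 10^-8 − 1.22175 × 10^-8) = 6.29022 × 10^12 m²/s²;  vₐ = 2.50803 × 10^6 m/s ≈ 2508 km/s
(c) a³ = 5.48348 × 10^23 m³;  T = 2π √(a³/GM) = 2π × 13.0275 s = 81.8539 s ≈ 1.364 minutes
(d) 1 − e² = 0.47422;  p = a(1 − e²) = 8.185 × 10^7 × 0.47422 = 3.88149 × 10^7 m ≈ 3.881 × 10^7 m

Final answer:
(a) specific energy ε = -1.974 × 10^4 GJ/kg
(b) velocity at apoapsis vₐ = 2508 km/s
(c) orbital period T = 1.364 minutes
(d) semi-latus rectum p = 3.881 × 10^7 m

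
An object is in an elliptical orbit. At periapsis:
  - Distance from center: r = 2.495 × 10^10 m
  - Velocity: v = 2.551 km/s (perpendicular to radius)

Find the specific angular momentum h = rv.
r = 2.495 × 10^10 m
v = 2.551 km/s = 2551 m/s
h = rv = 2.495 × 10^10 × 2551 = 6.36474 × 10^13 m²/s ≈ 6.365 × 10^13 m²/s

Final answer: h = 6.365 × 10^13 m²/s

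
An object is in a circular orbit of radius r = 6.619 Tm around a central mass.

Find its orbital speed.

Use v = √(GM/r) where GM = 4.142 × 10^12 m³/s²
r = 6.619 Tm = 6.619 × 10^12 m
GM = 4.142 × 10^12 m³/s²
GM/r = (4.142 × 10^12) / (6.619 × 10^12) = 0.625774 m²/s²
v = √(GM/r) = 0.791059 m/s ≈ 0.7911 m/s

Final answer: 0.7911 m/s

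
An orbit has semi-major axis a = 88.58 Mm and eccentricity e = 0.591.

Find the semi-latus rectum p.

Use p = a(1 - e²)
a = 88.58 Mm = 8.858 × 10^7 m
e = 0.591,  e² = 0.349281,  1 − e² = 0.650719
p = a(1 − e²) = 8.858 × 10^7 m × 0.650719 = 5.76407 × 10^7 m ≈ 57.64 Mm

Final answer: p = 57.64 Mm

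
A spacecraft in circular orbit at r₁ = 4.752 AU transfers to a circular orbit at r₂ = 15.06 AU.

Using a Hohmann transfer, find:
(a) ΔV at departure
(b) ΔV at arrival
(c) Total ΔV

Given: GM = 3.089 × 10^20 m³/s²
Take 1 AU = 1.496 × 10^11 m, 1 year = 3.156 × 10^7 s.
r₁ = 4.752 AU = 7.10899 × 10^11 m
r₂ = 15.06 AU = 2.25298 × 10^12 m
GM = 3.089 × 10^20 m³/s²
Transfer ellipse: a_t = (r₁ + r₂)/2 = 1.48194 × 10^12 m
Circular speed at r₁: v₁ = √(GM/r₁) = 20845.1 m/s
Transfer speed at r₁ (periapsis): v₁ₜ = √(GM(2/r₁ − 1/a_t)) = 25702.1 m/s
(a) ΔV₁ = v₁ₜ − v₁ = 4856.93 m/s ≈ 1.025 AU/year
Circular speed at r₂: v₂ = √(GM/r₂) = 11709.3 m/s
Transfer speed at r₂ (apoapsis): v₂ₜ = √(GM(2/r₂ − 1/a_t)) = 8109.98 m/s
(b) ΔV₂ = v₂ − v₂ₜ = 3599.31 m/s ≈ 0.7593 AU/year
(c) ΔV_total = ΔV₁ + ΔV₂ = 8456.25 m/s ≈ 1.784 AU/year

Final answer:
(a) ΔV₁ = 1.025 AU/year
(b) ΔV₂ = 0.7593 AU/year
(c) ΔV_total = 1.784 AU/year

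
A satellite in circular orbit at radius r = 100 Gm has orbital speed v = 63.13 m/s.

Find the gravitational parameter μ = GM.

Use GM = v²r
r = 100 Gm = 1 × 10^11 m
v = 63.13 m/s
v² = 3985.4 m²/s²
GM = v²r = 3985.4 × 1 × 10^11 = 3.9854 × 10^14 m³/s²
GM ≈ 3.985 × 10^14 m³/s²

Final answer: GM = 3.985 × 10^14 m³/s²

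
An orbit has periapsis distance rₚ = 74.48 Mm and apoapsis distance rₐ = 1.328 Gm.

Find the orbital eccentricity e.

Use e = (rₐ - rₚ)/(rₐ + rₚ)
rₚ = 74.48 Mm = 7.448 × 10^7 m
rₐ = 1.328 Gm = 1.328 × 10^9 m
rₐ − rₚ = 1.25352 × 10^9 m
rₐ + rₚ = 1.40248 × 10^9 m
e = (rₐ − rₚ)/(rₐ + rₚ) = 0.893788

Final answer: e = 0.8938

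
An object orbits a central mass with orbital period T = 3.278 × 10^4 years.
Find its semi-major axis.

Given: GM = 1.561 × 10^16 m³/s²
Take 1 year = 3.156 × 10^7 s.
T = 3.278 × 10^4 years = 1.03454 × 10^12 s
GM = 1.561 × 10^16 m³/s²
Kepler's third law: a³ = GM T² / (4π²)
T² = 1.07027 × 10^24 s²
a³ = (1.561 × 10^16) × (1.07027 × 10^24) / (4π²) = 4.2319 × 10^38 m³
a = (a³)^(1/3) = 7.50778 × 10^12 m ≈ 7.508 Tm

Final answer: 7.508 Tm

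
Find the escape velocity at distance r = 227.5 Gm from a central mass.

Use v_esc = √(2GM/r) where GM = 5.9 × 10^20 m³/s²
r = 227.5 Gm = 2.275 × 10^11 m
GM = 5.9 × 10^20 m³/s²
2GM/r = 2 × (5.9 × 10^20) / (2.275 × 10^11) = 5.18681 × 10^9 m²/s²
v_esc = √(2GM/r) = 72019.5 m/s ≈ 72.02 km/s

Final answer: 72.02 km/s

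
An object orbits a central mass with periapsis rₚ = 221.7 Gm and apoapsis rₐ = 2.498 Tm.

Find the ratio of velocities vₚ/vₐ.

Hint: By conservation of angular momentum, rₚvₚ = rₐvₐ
rₚ = 221.7 Gm = 2.217 × 10^11 m
rₐ = 2.498 Tm = 2.498 × 10^12 m
rₚvₚ = rₐvₐ  ⇒  vₚ/vₐ = rₐ/rₚ
vₚ/vₐ = (2.498 × 10^12) / (2.217 × 10^11) = 11.2675

Final answer: vₚ/vₐ = 11.27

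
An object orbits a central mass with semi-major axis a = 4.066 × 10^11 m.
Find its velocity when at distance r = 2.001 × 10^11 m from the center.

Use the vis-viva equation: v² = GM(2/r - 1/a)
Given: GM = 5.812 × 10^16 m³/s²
a = 4.066 × 10^11 m
r = 2.001 × 10^11 m
GM = 5.812 × 10^16 m³/s²
2/r − 1/a = 9.995 × 10^-12 − 2.45942 × 10^-12 = 7.53558 × 10^-12 m⁻¹
v² = GM (2/r − 1/a) = 437968 m²/s²
v = 661.792 m/s ≈ 661.8 m/s

Final answer: 661.8 m/s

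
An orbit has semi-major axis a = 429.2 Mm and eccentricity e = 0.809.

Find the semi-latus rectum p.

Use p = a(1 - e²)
a = 429.2 Mm = 4.292 × 10^8 m
e = 0.809,  e² = 0.654481,  1 − e² = 0.345519
p = a(1 − e²) = 4.292 × 10^8 m × 0.345519 = 1.48297 × 10^8 m ≈ 148.3 Mm

Final answer: p = 148.3 Mm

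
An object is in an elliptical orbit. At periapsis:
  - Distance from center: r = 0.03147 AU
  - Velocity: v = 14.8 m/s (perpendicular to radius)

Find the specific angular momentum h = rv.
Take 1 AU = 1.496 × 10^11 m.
r = 0.03147 AU = 4.70791 × 10^9 m
v = 14.8 m/s
h = rv = 4.70791 × 10^9 × 14.8 = 6.96771 × 10^10 m²/s ≈ 6.968 × 10^10 m²/s

Final answer: h = 6.968 × 10^10 m²/s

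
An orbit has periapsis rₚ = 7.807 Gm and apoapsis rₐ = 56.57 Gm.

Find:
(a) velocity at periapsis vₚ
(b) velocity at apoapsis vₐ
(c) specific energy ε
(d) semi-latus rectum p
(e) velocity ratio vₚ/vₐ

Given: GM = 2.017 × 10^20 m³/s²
rₚ = 7.807 Gm = 7.807 × 10^9 m
rₐ = 56.57 Gm = 5.657 × 10^10 m
GM = 2.017 × 10^20 m³/s²
a = (rₚ + rₐ)/2 = 3.21885 × 10^10 m
e = (rₐ − rₚ)/(rₐ + rₚ) = (4.8763 × 10^10) / (6.4377 × 10^10) = 0.75746
(a) vₚ² = GM (2/rₚ − 1/a) = 2.017 × 10^20 × (2.5618 × 10^-10 − 3.1067 × 10^-11) = 4.54054 × 10^10 m²/s²;  vₚ = 213085 m/s ≈ 213.1 km/s
(b) vₐ² = GM (2/rₐ − 1/a) = 2.017 × 10^20 × (3.53544 × 10^-11 − 3.1067 × 10^-11) = 8.64775 × 10^8 m²/s²;  vₐ = 29407.1 m/s ≈ 29.41 km/s
(c) 2a = 6.4377 × 10^10 m;  ε = −GM/(2a) = -3.13311 × 10^9 J/kg ≈ -3.133 GJ/kg
(d) 1 − e² = 0.426254;  p = a(1 − e²) = 3.21885 × 10^10 × 0.426254 = 1.37205 × 10^10 m ≈ 13.72 Gm
(e) vₚ/vₐ = rₐ/rₚ (angular momentum) = (5.657 × 10^10) / (7.807 × 10^9) = 7.24606 ≈ 7.246

Final answer:
(a) velocity at periapsis vₚ = 213.1 km/s
(b) velocity at apoapsis vₐ = 29.41 km/s
(c) specific energy ε = -3.133 GJ/kg
(d) semi-latus rectum p = 13.72 Gm
(e) velocity ratio vₚ/vₐ = 7.246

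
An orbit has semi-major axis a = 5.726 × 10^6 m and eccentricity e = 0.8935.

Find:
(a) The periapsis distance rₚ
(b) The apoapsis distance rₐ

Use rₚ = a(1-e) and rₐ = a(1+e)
a = 5.726 × 10^6 m
e = 0.8935:  1 − e = 0.1065,  1 + e = 1.8935
(a) rₚ = a(1 − e) = 5.726 × 10^6 m × 0.1065 = 609819 m ≈ 6.098 × 10^5 m
(b) rₐ = a(1 + e) = 5.726 × 10^6 m × 1.8935 = 1.08422 × 10^7 m ≈ 1.084 × 10^7 m

Final answer:
(a) rₚ = 6.098 × 10^5 m
(b) rₐ = 1.084 × 10^7 m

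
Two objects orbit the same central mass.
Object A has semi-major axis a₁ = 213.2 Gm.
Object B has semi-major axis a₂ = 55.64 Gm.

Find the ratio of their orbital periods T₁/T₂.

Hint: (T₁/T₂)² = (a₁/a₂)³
a₁ = 213.2 Gm = 2.132 × 10^11 m
a₂ = 55.64 Gm = 5.564 × 10^10 m
a₁/a₂ = 3.83178
T₁/T₂ = (a₁/a₂)^(3/2) = (3.83178)^1.5 = 7.50067

Final answer: T₁/T₂ = 7.501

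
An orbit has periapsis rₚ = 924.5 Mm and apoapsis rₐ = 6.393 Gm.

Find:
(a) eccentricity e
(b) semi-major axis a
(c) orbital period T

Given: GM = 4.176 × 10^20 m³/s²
rₚ = 924.5 Mm = 9.245 × 10^8 m
rₐ = 6.393 Gm = 6.393 × 10^9 m
GM = 4.176 × 10^20 m³/s²
a = (rₚ + rₐ)/2 = 3.65875 × 10^9 m
e = (rₐ − rₚ)/(rₐ + rₚ) = (5.4685 × 10^9) / (7.3175 × 10^9) = 0.747318
(a) e = 0.747318 ≈ 0.7473
(b) a = 3.65875 × 10^9 m ≈ 3.659 Gm
(c) a³ = 4.89777 × 10^28 m³;  T = 2π √(a³/GM) = 2π × 10829.8 s = 68045.4 s ≈ 18.9 hours

Final answer:
(a) eccentricity e = 0.7473
(b) semi-major axis a = 3.659 Gm
(c) orbital period T = 18.9 hours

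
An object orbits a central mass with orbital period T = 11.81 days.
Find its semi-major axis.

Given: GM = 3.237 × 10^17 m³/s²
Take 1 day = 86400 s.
T = 11.81 days = 1.02038 × 10^6 s
GM = 3.237 × 10^17 m³/s²
Kepler's third law: a³ = GM T² / (4π²)
T² = 1.04118 × 10^12 s²
a³ = (3.237 × 10^17) × (1.04118 × 10^12) / (4π²) = 8.5371 × 10^27 m³
a = (a³)^(1/3) = 2.04379 × 10^9 m ≈ 2.044 Gm

Final answer: 2.044 Gm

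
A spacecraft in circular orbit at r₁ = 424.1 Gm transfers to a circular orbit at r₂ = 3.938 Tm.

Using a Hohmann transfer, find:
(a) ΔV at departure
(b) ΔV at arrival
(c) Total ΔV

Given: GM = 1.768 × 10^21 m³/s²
r₁ = 424.1 Gm = 4.241 × 10^11 m
r₂ = 3.938 Tm = 3.938 × 10^12 m
GM = 1.768 × 10^21 m³/s²
Transfer ellipse: a_t = (r₁ + r₂)/2 = 2.18105 × 10^12 m
Circular speed at r₁: v₁ = √(GM/r₁) = 64566.5 m/s
Transfer speed at r₁ (periapsis): v₁ₜ = √(GM(2/r₁ − 1/a_t)) = 86758.5 m/s
(a) ΔV₁ = v₁ₜ − v₁ = 22192 m/s ≈ 22.19 km/s
Circular speed at r₂: v₂ = √(GM/r₂) = 21188.6 m/s
Transfer speed at r₂ (apoapsis): v₂ₜ = √(GM(2/r₂ − 1/a_t)) = 9343.39 m/s
(b) ΔV₂ = v₂ − v₂ₜ = 11845.3 m/s ≈ 11.85 km/s
(c) ΔV_total = ΔV₁ + ΔV₂ = 34037.3 m/s ≈ 34.04 km/s

Final answer:
(a) ΔV₁ = 22.19 km/s
(b) ΔV₂ = 11.85 km/s
(c) ΔV_total = 34.04 km/s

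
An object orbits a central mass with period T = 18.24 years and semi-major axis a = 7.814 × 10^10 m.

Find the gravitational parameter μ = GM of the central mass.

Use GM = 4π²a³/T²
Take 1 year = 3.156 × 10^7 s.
T = 18.24 years = 5.75654 × 10^8 s
a = 7.814 × 10^10 m
a³ = 4.77112 × 10^32 m³
T² = 3.31378 × 10^17 s²
GM = 4π² × (4.77112 × 10^32) / (3.31378 × 10^17) = 5.68403 × 10^16 m³/s²
GM ≈ 5.684 × 10^16 m³/s²

Final answer: GM = 5.684 × 10^16 m³/s²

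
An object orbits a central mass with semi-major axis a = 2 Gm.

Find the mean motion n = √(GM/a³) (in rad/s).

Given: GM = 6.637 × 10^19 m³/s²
a = 2 Gm = 2 × 10^9 m
GM = 6.637 × 10^19 m³/s²
a³ = 8 × 10^27 m³
GM/a³ = (6.637 × 10^19) / (8 × 10^27) = 8.29625 × 10^-9 s⁻²
n = √(GM/a³) = 9.10838 × 10^-5 rad/s ≈ 9.108 × 10^-5 rad/s

Final answer: n = 9.108 × 10^-5 rad/s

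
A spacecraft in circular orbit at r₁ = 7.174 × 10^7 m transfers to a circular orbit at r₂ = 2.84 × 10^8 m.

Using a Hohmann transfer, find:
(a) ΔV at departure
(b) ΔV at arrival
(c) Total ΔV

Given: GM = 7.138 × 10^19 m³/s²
r₁ = 7.174 × 10^7 m
r₂ = 2.84 × 10^8 m
GM = 7.138 × 10^19 m³/s²
Transfer ellipse: a_t = (r₁ + r₂)/2 = 1.7787 × 10^8 m
Circular speed at r₁: v₁ = √(GM/r₁) = 997488 m/s
Transfer speed at r₁ (periapsis): v₁ₜ = √(GM(2/r₁ − 1/a_t)) = 1.26042 × 10^6 m/s
(a) ΔV₁ = v₁ₜ − v₁ = 262933 m/s ≈ 262.9 km/s
Circular speed at r₂: v₂ = √(GM/r₂) = 501336 m/s
Transfer speed at r₂ (apoapsis): v₂ₜ = √(GM(2/r₂ − 1/a_t)) = 318389 m/s
(b) ΔV₂ = v₂ − v₂ₜ = 182947 m/s ≈ 182.9 km/s
(c) ΔV_total = ΔV₁ + ΔV₂ = 445880 m/s ≈ 445.9 km/s

Final answer:
(a) ΔV₁ = 262.9 km/s
(b) ΔV₂ = 182.9 km/s
(c) ΔV_total = 445.9 km/s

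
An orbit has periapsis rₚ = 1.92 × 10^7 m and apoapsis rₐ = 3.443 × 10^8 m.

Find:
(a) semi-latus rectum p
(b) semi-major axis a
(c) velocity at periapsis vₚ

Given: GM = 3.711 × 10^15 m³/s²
rₚ = 1.92 × 10^7 m
rₐ = 3.443 × 10^8 m
GM = 3.711 × 10^15 m³/s²
a = (rₚ + rₐ)/2 = 1.8175 × 10^8 m
e = (rₐ − rₚ)/(rₐ + rₚ) = (3.251 × 10^8) / (3.635 × 10^8) = 0.89436
(a) 1 − e² = 0.20012;  p = a(1 − e²) = 1.8175 × 10^8 × 0.20012 = 3.63717 × 10^7 m ≈ 3.637 × 10^7 m
(b) a = 1.8175 × 10^8 m ≈ 1.817 × 10^8 m
(c) vₚ² = GM (2/rₚ − 1/a) = 3.711 × 10^15 × (1.04167 × 10^-7 − 5.50206 × 10^-9) = 3.66144 × 10^8 m²/s²;  vₚ = 19134.9 m/s ≈ 19.13 km/s

Final answer:
(a) semi-latus rectum p = 3.637 × 10^7 m
(b) semi-major axis a = 1.817 × 10^8 m
(c) velocity at periapsis vₚ = 19.13 km/s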